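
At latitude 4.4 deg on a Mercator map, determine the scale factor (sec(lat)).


SF = 1 / cos(4.4) = 1 / 0.997053 = 1.003

1.003


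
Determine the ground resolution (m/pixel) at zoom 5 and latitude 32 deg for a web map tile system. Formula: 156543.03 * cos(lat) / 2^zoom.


res = 156543.03 * cos(32) / 2^5 = 156543.03 * 0.8480481 / 32 = 4148.63 m/pixel

4148.63 m/pixel


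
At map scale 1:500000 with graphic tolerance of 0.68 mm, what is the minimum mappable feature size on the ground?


ground = 0.68 mm * 500000 / 1000 = 340.0 m

340.0 m


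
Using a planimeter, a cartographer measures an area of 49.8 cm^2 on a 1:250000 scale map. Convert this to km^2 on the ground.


ground_area = 49.8 * (250000/100)^2 = 311250000.0 m^2 = 311.25 km^2

311.25 km^2


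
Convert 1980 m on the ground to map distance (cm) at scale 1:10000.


map_cm = 1980 * 100 / 10000 = 19.8 cm

19.8 cm


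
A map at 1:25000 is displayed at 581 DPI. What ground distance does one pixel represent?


pixel_cm = 2.54 / 581 ≈ 0.004372 cm
ground = pixel_cm * 25000 / 100 = 2.54 * 25000 / (581 * 100) = 63500 / 58100 ≈ 1.09 m

1.09 m


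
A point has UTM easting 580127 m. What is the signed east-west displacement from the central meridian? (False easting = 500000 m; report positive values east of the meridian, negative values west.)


displacement = 580127 - 500000 = 80127 m

80127 m


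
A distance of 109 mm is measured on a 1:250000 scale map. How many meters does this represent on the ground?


ground = 109 mm * 250000 / 1000 = 27250.0 m

27250.0 m


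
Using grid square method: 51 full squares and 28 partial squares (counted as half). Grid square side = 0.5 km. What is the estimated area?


effective squares = 51 + 28 * 0.5 = 65.0
area = 65.0 * 0.25 = 16.25 km^2

16.25 km^2


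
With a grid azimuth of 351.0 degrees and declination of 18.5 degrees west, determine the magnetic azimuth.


magnetic azimuth = grid azimuth - declination (east +ve)
mag_az = 351.0 - -18.5 = 9.5 degrees

9.5 degrees


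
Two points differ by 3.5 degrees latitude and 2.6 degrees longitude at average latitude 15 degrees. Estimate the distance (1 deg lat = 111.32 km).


dlat_km = 3.5 * 111.32 = 389.62
dlon_km = 2.6 * 111.32 * cos(15) ≈ 279.57
dist = sqrt(389.62^2 + 279.57^2) ≈ 479.5 km

479.5 km


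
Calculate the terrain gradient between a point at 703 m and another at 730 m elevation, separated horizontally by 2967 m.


gradient = (730 - 703) / 2967 = 27 / 2967 = 0.0091

0.0091


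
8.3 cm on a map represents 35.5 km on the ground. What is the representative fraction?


ground = 35.5 km = 3550000 cm; RF denominator = ground / map = 3550000 / 8.3 ≈ 427711; RF = 1:427711

1:427711


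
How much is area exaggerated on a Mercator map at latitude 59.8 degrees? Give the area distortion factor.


area_distortion = 1/cos^2(59.8) = 3.952

3.952


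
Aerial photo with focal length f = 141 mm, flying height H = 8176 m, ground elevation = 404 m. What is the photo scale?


scale = f / (H - h) = 141 mm / 7772 m = 141 / 7772000 = 1:55121

1:55121


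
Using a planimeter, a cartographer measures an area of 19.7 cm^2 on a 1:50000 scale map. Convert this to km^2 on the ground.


ground_area = 19.7 * (50000/100)^2 = 4925000.0 m^2 = 4.925 km^2

4.925 km^2


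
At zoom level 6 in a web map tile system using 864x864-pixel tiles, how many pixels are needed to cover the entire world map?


tiles per axis = 2^6 = 64
total tiles = 64^2 = 4096
pixels per axis = 64 * 864 = 55296
total pixels = 55296^2 = 3057647616

3057647616 pixels


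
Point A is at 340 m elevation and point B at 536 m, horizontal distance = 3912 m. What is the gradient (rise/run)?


gradient = (536 - 340) / 3912 = 196 / 3912 = 0.0501

0.0501


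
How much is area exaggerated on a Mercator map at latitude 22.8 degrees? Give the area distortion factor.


area_distortion = 1/cos^2(22.8) = 1.177

1.177


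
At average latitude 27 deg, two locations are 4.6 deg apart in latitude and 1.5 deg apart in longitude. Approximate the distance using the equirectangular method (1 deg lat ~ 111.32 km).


dlat_km = 4.6 * 111.32 = 512.072
dlon_km = 1.5 * 111.32 * cos(27) ≈ 148.78
dist = sqrt(512.072^2 + 148.78^2) ≈ 533.2 km

533.2 km


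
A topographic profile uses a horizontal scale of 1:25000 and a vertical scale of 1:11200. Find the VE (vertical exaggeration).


VE = horizontal_scale / vertical_scale = 25000 / 11200 ≈ 2.2

2.2x


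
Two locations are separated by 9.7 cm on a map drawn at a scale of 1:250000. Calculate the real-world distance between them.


ground = 9.7 cm * 250000 / 100 = 24250.0 m = 24.25 km

24.25 km


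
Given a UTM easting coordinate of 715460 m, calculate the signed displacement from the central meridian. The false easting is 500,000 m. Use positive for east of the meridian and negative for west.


displacement = 715460 - 500000 = 215460 m

215460 m


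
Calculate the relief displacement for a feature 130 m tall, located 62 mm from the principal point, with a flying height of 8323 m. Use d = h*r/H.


d = h * r / H = 130 * 62 / 8323 = 0.97 mm

0.97 mm


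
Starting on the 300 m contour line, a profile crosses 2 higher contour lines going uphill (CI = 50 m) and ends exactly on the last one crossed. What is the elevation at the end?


elevation = 300 + 2 * 50 = 400 m

400 m


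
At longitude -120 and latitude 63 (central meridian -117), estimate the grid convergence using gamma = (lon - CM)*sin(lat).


gamma = (-120 - -117) * sin(63) = -3 * 0.891007 = -2.673 degrees

-2.673 degrees


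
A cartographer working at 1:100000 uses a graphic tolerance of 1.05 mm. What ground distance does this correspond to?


ground = 1.05 mm * 100000 / 1000 = 105.0 m

105.0 m


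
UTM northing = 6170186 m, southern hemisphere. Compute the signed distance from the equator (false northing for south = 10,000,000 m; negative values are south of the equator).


For southern: actual = 6170186 - 10000000 = -3829814 m

-3829814 m


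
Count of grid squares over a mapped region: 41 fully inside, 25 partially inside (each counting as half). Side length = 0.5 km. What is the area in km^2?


effective squares = 41 + 25 * 0.5 = 53.5
area = 53.5 * 0.25 = 13.375 km^2

13.375 km^2


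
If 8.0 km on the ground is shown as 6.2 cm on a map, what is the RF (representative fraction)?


ground = 8.0 km = 800000 cm; RF denominator = ground / map = 800000 / 6.2 ≈ 129032; RF = 1:129032

1:129032


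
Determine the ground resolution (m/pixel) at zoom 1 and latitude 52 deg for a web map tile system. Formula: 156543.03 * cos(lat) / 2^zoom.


res = 156543.03 * cos(52) / 2^1 = 156543.03 * 0.61566148 / 2 = 48188.76 m/pixel

48188.76 m/pixel


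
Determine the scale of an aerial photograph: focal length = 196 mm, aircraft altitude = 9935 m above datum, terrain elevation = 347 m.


scale = f / (H - h) = 196 mm / 9588 m = 196 / 9588000 = 1:48918

1:48918


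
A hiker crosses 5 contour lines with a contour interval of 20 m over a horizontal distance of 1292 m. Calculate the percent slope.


elevation change = 5 * 20 = 100 m
slope = 100 / 1292 * 100 = 7.7%

7.7%


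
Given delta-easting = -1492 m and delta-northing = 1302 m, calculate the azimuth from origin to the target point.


az = atan2(-1492, 1302) = -48.9 deg
adjusted to 0-360: 311.1 degrees

311.1 degrees


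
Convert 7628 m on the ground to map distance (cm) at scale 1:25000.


map_cm = 7628 * 100 / 25000 = 30.512 cm ≈ 30.51 cm

30.51 cm


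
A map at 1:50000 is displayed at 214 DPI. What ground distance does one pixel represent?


pixel_cm = 2.54 / 214 ≈ 0.011869 cm
ground = pixel_cm * 50000 / 100 = 2.54 * 50000 / (214 * 100) = 127000 / 21400 ≈ 5.93 m

5.93 m


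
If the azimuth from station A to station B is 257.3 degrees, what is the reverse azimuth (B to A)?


back azimuth = (257.3 + 180) mod 360 = 77.3 degrees

77.3 degrees


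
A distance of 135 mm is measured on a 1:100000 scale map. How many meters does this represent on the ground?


ground = 135 mm * 100000 / 1000 = 13500.0 m

13500.0 m


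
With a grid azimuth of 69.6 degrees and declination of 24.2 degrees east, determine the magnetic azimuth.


magnetic azimuth = grid azimuth - declination (east +ve)
mag_az = 69.6 - 24.2 = 45.4 degrees

45.4 degrees


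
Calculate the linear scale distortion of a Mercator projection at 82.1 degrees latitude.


SF = 1 / cos(82.1) = 1 / 0.137445 = 7.276

7.276


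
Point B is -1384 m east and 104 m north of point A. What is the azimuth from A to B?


az = atan2(-1384, 104) = -85.7 deg
adjusted to 0-360: 274.3 degrees

274.3 degrees


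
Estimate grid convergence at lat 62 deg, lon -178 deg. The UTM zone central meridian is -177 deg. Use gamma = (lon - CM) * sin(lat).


gamma = (-178 - -177) * sin(62) = -1 * 0.882948 = -0.883 degrees

-0.883 degrees


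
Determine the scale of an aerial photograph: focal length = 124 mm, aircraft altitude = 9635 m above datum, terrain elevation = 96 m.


scale = f / (H - h) = 124 mm / 9539 m = 124 / 9539000 = 1:76927

1:76927


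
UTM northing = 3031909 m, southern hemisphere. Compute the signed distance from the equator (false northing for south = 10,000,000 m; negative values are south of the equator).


For southern: actual = 3031909 - 10000000 = -6968091 m

-6968091 m


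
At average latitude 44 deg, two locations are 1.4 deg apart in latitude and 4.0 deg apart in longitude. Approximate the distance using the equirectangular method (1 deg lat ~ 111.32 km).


dlat_km = 1.4 * 111.32 = 155.848
dlon_km = 4.0 * 111.32 * cos(44) ≈ 320.308
dist = sqrt(155.848^2 + 320.308^2) ≈ 356.2 km

356.2 km


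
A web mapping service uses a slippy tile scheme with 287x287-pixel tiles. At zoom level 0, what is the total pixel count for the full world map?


tiles per axis = 2^0 = 1
total tiles = 1^2 = 1
pixels per axis = 1 * 287 = 287
total pixels = 287^2 = 82369

82369 pixels


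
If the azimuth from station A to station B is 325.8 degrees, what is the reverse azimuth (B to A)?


back azimuth = (325.8 + 180) mod 360 = 145.8 degrees

145.8 degrees


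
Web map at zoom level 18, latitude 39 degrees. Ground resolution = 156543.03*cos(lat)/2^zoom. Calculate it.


res = 156543.03 * cos(39) / 2^18 = 156543.03 * 0.77714596 / 262144 = 0.46 m/pixel

0.46 m/pixel


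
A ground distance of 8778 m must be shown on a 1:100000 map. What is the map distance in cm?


map_cm = 8778 * 100 / 100000 = 8.778 cm ≈ 8.78 cm

8.78 cm


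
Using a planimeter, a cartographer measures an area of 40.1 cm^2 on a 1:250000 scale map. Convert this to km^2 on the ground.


ground_area = 40.1 * (250000/100)^2 = 250625000.0 m^2 = 250.625 km^2

250.625 km^2


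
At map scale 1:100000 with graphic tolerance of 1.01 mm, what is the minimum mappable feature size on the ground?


ground = 1.01 mm * 100000 / 1000 = 101.0 m

101.0 m


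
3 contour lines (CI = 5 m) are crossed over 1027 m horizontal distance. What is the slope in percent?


elevation change = 3 * 5 = 15 m
slope = 15 / 1027 * 100 = 1.5%

1.5%


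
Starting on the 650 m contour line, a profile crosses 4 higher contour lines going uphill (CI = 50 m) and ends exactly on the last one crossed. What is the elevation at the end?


elevation = 650 + 4 * 50 = 850 m

850 m


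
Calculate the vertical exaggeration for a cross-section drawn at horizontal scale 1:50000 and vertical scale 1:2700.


VE = horizontal_scale / vertical_scale = 50000 / 2700 ≈ 18.5

18.5x


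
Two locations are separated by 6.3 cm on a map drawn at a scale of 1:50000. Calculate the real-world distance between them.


ground = 6.3 cm * 50000 / 100 = 3150.0 m = 3.15 km

3.15 km


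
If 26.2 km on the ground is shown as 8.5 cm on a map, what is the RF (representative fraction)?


ground = 26.2 km = 2620000 cm; RF denominator = ground / map = 2620000 / 8.5 ≈ 308235; RF = 1:308235

1:308235


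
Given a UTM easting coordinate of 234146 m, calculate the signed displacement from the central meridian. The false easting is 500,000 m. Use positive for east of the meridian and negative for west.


displacement = 234146 - 500000 = -265854 m

-265854 m


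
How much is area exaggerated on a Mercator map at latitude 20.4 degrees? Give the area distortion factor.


area_distortion = 1/cos^2(20.4) = 1.138

1.138


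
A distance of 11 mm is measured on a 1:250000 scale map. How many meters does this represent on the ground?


ground = 11 mm * 250000 / 1000 = 2750.0 m

2750.0 m


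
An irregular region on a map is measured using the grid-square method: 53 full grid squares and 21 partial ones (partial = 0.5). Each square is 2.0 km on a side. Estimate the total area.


effective squares = 53 + 21 * 0.5 = 63.5
area = 63.5 * 4.0 = 254.0 km^2

254.0 km^2


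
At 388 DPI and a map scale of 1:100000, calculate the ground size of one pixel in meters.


pixel_cm = 2.54 / 388 ≈ 0.006546 cm
ground = pixel_cm * 100000 / 100 = 2.54 * 100000 / (388 * 100) = 254000 / 38800 ≈ 6.55 m

6.55 m


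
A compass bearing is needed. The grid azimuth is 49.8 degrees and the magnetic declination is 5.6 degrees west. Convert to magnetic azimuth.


magnetic azimuth = grid azimuth - declination (east +ve)
mag_az = 49.8 - -5.6 = 55.4 degrees

55.4 degrees


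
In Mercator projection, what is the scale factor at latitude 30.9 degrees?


SF = 1 / cos(30.9) = 1 / 0.858065 = 1.165

1.165


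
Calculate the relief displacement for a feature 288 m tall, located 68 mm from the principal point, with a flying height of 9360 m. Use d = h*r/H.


d = h * r / H = 288 * 68 / 9360 = 2.09 mm

2.09 mm


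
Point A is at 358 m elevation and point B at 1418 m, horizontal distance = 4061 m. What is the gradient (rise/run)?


gradient = (1418 - 358) / 4061 = 1060 / 4061 = 0.261

0.261


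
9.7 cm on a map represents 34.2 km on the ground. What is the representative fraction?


ground = 34.2 km = 3420000 cm; RF denominator = ground / map = 3420000 / 9.7 ≈ 352577; RF = 1:352577

1:352577


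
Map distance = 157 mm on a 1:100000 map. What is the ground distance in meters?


ground = 157 mm * 100000 / 1000 = 15700.0 m

15700.0 m


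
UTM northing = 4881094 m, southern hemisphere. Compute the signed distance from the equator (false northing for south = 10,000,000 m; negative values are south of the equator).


For southern: actual = 4881094 - 10000000 = -5118906 m

-5118906 m


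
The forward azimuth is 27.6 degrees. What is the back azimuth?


back azimuth = (27.6 + 180) mod 360 = 207.6 degrees

207.6 degrees


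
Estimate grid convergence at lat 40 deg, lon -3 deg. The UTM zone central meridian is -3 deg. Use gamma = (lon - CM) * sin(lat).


gamma = (-3 - -3) * sin(40) = 0 * 0.642788 = 0.0 degrees

0.0 degrees


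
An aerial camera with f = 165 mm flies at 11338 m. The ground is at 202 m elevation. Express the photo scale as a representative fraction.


scale = f / (H - h) = 165 mm / 11136 m = 165 / 11136000 = 1:67491

1:67491


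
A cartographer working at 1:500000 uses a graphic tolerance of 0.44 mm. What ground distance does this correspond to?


ground = 0.44 mm * 500000 / 1000 = 220.0 m

220.0 m


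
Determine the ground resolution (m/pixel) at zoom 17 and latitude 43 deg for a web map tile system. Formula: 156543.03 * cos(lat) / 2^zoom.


res = 156543.03 * cos(43) / 2^17 = 156543.03 * 0.7313537 / 131072 = 0.87 m/pixel

0.87 m/pixel


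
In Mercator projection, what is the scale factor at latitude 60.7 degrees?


SF = 1 / cos(60.7) = 1 / 0.489382 = 2.043

2.043


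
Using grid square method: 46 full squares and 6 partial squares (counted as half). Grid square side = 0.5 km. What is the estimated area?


effective squares = 46 + 6 * 0.5 = 49.0
area = 49.0 * 0.25 = 12.25 km^2

12.25 km^2


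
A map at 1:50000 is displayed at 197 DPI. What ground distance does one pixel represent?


pixel_cm = 2.54 / 197 ≈ 0.012893 cm
ground = pixel_cm * 50000 / 100 = 2.54 * 50000 / (197 * 100) = 127000 / 19700 ≈ 6.45 m

6.45 m


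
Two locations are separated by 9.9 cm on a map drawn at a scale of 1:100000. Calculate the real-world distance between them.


ground = 9.9 cm * 100000 / 100 = 9900.0 m = 9.9 km

9.9 km


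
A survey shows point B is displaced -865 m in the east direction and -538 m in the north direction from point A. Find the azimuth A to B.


az = atan2(-865, -538) = -121.9 deg
adjusted to 0-360: 238.1 degrees

238.1 degrees


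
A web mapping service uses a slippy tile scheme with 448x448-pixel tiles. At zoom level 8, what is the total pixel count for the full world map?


tiles per axis = 2^8 = 256
total tiles = 256^2 = 65536
pixels per axis = 256 * 448 = 114688
total pixels = 114688^2 = 13153337344

13153337344 pixels


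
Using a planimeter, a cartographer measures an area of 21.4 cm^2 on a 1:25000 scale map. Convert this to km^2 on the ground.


ground_area = 21.4 * (25000/100)^2 = 1337500.0 m^2 = 1.3375 km^2 ≈ 1.338 km^2

1.338 km^2


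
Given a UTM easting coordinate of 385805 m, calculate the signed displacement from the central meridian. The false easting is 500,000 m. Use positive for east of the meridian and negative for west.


displacement = 385805 - 500000 = -114195 m

-114195 m


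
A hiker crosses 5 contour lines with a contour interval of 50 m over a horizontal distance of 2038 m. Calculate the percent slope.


elevation change = 5 * 50 = 250 m
slope = 250 / 2038 * 100 = 12.3%

12.3%


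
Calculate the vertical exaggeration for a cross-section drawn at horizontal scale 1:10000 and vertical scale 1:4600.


VE = horizontal_scale / vertical_scale = 10000 / 4600 ≈ 2.2

2.2x


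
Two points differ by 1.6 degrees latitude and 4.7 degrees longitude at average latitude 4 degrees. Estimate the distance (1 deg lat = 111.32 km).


dlat_km = 1.6 * 111.32 = 178.112
dlon_km = 4.7 * 111.32 * cos(4) ≈ 521.93
dist = sqrt(178.112^2 + 521.93^2) ≈ 551.5 km

551.5 km


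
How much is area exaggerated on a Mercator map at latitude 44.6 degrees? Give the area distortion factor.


area_distortion = 1/cos^2(44.6) = 1.972

1.972


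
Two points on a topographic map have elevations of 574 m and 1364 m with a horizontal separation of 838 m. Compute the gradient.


gradient = (1364 - 574) / 838 = 790 / 838 = 0.9427

0.9427


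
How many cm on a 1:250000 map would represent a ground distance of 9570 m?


map_cm = 9570 * 100 / 250000 = 3.828 cm ≈ 3.83 cm

3.83 cm


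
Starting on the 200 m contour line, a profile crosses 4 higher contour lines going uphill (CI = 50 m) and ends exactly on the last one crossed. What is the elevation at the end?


elevation = 200 + 4 * 50 = 400 m

400 m


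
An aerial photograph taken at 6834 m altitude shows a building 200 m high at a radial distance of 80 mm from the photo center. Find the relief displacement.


d = h * r / H = 200 * 80 / 6834 = 2.34 mm

2.34 mm


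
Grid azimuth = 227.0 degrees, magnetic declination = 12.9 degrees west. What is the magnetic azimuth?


magnetic azimuth = grid azimuth - declination (east +ve)
mag_az = 227.0 - -12.9 = 239.9 degrees

239.9 degrees


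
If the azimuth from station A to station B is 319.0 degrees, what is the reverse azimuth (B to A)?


back azimuth = (319.0 + 180) mod 360 = 139.0 degrees

139.0 degrees


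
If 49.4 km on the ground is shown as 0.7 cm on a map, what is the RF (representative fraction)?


ground = 49.4 km = 4940000 cm; RF denominator = ground / map = 4940000 / 0.7 ≈ 7057143; RF = 1:7057143

1:7057143


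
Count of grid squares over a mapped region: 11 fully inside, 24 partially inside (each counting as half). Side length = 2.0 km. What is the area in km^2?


effective squares = 11 + 24 * 0.5 = 23.0
area = 23.0 * 4.0 = 92.0 km^2

92.0 km^2


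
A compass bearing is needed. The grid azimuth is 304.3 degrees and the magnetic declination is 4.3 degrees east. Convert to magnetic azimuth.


magnetic azimuth = grid azimuth - declination (east +ve)
mag_az = 304.3 - 4.3 = 300.0 degrees

300.0 degrees


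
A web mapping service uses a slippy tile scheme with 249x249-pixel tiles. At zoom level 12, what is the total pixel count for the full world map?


tiles per axis = 2^12 = 4096
total tiles = 4096^2 = 16777216
pixels per axis = 4096 * 249 = 1019904
total pixels = 1019904^2 = 1040204169216

1040204169216 pixels


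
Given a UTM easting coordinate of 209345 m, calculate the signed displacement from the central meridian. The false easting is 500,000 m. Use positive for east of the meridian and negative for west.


displacement = 209345 - 500000 = -290655 m

-290655 m


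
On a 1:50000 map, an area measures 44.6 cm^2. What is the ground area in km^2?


ground_area = 44.6 * (50000/100)^2 = 11150000.0 m^2 = 11.15 km^2

11.15 km^2


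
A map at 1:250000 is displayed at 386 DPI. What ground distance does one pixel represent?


pixel_cm = 2.54 / 386 ≈ 0.00658 cm
ground = pixel_cm * 250000 / 100 = 2.54 * 250000 / (386 * 100) = 635000 / 38600 ≈ 16.45 m

16.45 m


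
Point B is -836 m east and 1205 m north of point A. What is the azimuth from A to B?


az = atan2(-836, 1205) = -34.8 deg
adjusted to 0-360: 325.2 degrees

325.2 degrees


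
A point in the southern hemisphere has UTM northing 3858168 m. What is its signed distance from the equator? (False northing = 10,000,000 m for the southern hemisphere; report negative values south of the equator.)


For southern: actual = 3858168 - 10000000 = -6141832 m

-6141832 m


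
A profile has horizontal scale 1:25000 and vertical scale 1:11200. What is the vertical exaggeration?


VE = horizontal_scale / vertical_scale = 25000 / 11200 ≈ 2.2

2.2x


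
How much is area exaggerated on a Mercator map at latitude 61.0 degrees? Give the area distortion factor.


area_distortion = 1/cos^2(61.0) = 4.255

4.255


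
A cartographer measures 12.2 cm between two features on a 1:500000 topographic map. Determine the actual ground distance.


ground = 12.2 cm * 500000 / 100 = 61000.0 m = 61.0 km

61.0 km


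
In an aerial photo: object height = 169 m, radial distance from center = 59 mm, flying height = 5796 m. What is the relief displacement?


d = h * r / H = 169 * 59 / 5796 = 1.72 mm

1.72 mm


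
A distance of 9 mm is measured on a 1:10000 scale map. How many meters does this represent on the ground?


ground = 9 mm * 10000 / 1000 = 90.0 m

90.0 m


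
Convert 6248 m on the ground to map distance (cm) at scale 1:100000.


map_cm = 6248 * 100 / 100000 = 6.248 cm ≈ 6.25 cm

6.25 cm


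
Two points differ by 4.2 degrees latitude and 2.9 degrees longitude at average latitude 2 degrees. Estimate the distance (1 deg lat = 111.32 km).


dlat_km = 4.2 * 111.32 = 467.544
dlon_km = 2.9 * 111.32 * cos(2) ≈ 322.631
dist = sqrt(467.544^2 + 322.631^2) ≈ 568.1 km

568.1 km


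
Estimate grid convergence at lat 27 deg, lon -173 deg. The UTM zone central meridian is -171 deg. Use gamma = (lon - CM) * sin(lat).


gamma = (-173 - -171) * sin(27) = -2 * 0.45399 = -0.908 degrees

-0.908 degrees


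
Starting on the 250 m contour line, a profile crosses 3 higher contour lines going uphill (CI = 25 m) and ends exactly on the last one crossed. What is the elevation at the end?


elevation = 250 + 3 * 25 = 325 m

325 m


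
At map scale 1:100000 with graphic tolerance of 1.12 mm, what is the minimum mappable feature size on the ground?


ground = 1.12 mm * 100000 / 1000 = 112.0 m

112.0 m


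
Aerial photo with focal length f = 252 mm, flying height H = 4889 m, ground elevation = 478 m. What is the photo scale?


scale = f / (H - h) = 252 mm / 4411 m = 252 / 4411000 = 1:17504

1:17504


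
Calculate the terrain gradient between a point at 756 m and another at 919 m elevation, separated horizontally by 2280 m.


gradient = (919 - 756) / 2280 = 163 / 2280 = 0.0715

0.0715


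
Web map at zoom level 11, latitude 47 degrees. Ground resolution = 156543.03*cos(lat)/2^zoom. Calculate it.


res = 156543.03 * cos(47) / 2^11 = 156543.03 * 0.68199836 / 2048 = 52.13 m/pixel

52.13 m/pixel


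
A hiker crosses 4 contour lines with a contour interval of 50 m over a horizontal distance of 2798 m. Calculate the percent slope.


elevation change = 4 * 50 = 200 m
slope = 200 / 2798 * 100 = 7.1%

7.1%


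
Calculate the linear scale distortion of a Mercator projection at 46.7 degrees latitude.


SF = 1 / cos(46.7) = 1 / 0.685818 = 1.458

1.458


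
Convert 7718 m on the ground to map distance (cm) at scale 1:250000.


map_cm = 7718 * 100 / 250000 = 3.0872 cm ≈ 3.09 cm

3.09 cm


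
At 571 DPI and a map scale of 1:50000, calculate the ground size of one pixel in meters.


pixel_cm = 2.54 / 571 ≈ 0.004448 cm
ground = pixel_cm * 50000 / 100 = 2.54 * 50000 / (571 * 100) = 127000 / 57100 ≈ 2.22 m

2.22 m


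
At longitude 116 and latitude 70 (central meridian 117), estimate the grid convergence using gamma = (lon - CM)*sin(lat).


gamma = (116 - 117) * sin(70) = -1 * 0.939693 = -0.94 degrees

-0.94 degrees


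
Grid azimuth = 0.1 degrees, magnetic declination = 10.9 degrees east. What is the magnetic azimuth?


magnetic azimuth = grid azimuth - declination (east +ve)
mag_az = 0.1 - 10.9 = 349.2 degrees

349.2 degrees


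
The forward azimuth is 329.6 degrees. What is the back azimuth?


back azimuth = (329.6 + 180) mod 360 = 149.6 degrees

149.6 degrees


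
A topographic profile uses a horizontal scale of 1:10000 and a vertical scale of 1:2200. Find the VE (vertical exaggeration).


VE = horizontal_scale / vertical_scale = 10000 / 2200 ≈ 4.5

4.5x


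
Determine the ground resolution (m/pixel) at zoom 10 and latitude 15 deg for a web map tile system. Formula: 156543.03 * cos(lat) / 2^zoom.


res = 156543.03 * cos(15) / 2^10 = 156543.03 * 0.96592583 / 1024 = 147.66 m/pixel

147.66 m/pixel


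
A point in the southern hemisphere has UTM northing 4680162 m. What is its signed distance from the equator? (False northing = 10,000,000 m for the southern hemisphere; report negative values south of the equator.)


For southern: actual = 4680162 - 10000000 = -5319838 m

-5319838 m


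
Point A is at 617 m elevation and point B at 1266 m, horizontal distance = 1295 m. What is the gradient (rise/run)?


gradient = (1266 - 617) / 1295 = 649 / 1295 = 0.5012

0.5012


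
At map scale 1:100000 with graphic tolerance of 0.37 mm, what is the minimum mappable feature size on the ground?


ground = 0.37 mm * 100000 / 1000 = 37.0 m

37.0 m


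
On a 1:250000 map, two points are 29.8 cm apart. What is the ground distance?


ground = 29.8 cm * 250000 / 100 = 74500.0 m = 74.5 km

74.5 km


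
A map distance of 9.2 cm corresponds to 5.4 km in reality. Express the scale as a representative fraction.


ground = 5.4 km = 540000 cm; RF denominator = ground / map = 540000 / 9.2 ≈ 58696; RF = 1:58696

1:58696


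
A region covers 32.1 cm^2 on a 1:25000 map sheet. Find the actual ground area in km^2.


ground_area = 32.1 * (25000/100)^2 = 2006250.0 m^2 = 2.00625 km^2 ≈ 2.006 km^2

2.006 km^2


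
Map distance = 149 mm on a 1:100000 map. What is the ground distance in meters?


ground = 149 mm * 100000 / 1000 = 14900.0 m

14900.0 m


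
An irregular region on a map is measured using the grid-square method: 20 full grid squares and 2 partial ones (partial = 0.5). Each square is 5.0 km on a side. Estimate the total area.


effective squares = 20 + 2 * 0.5 = 21.0
area = 21.0 * 25.0 = 525.0 km^2

525.0 km^2


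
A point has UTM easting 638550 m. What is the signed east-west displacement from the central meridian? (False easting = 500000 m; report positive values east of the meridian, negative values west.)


displacement = 638550 - 500000 = 138550 m

138550 m


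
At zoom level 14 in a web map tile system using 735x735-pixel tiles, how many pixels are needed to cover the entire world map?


tiles per axis = 2^14 = 16384
total tiles = 16384^2 = 268435456
pixels per axis = 16384 * 735 = 12042240
total pixels = 12042240^2 = 145015544217600

145015544217600 pixels


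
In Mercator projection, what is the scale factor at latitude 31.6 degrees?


SF = 1 / cos(31.6) = 1 / 0.851727 = 1.174

1.174


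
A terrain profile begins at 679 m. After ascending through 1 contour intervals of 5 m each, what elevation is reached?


elevation = 679 + 1 * 5 = 684 m

684 m


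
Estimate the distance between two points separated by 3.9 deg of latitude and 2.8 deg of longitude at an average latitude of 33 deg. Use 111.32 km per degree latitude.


dlat_km = 3.9 * 111.32 = 434.148
dlon_km = 2.8 * 111.32 * cos(33) ≈ 261.41
dist = sqrt(434.148^2 + 261.41^2) ≈ 506.8 km

506.8 km


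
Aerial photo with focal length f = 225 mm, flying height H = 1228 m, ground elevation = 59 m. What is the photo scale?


scale = f / (H - h) = 225 mm / 1169 m = 225 / 1169000 = 1:5196

1:5196


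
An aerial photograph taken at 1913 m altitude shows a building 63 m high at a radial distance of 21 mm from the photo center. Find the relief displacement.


d = h * r / H = 63 * 21 / 1913 = 0.69 mm

0.69 mm


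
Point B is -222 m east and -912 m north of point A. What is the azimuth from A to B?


az = atan2(-222, -912) = -166.3 deg
adjusted to 0-360: 193.7 degrees

193.7 degrees


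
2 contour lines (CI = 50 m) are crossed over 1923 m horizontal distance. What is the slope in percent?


elevation change = 2 * 50 = 100 m
slope = 100 / 1923 * 100 = 5.2%

5.2%


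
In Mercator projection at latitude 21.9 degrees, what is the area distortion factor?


area_distortion = 1/cos^2(21.9) = 1.162

1.162


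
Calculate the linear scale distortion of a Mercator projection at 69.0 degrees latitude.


SF = 1 / cos(69.0) = 1 / 0.358368 = 2.79

2.79


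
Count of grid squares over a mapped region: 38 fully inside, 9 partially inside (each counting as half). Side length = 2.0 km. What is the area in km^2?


effective squares = 38 + 9 * 0.5 = 42.5
area = 42.5 * 4.0 = 170.0 km^2

170.0 km^2


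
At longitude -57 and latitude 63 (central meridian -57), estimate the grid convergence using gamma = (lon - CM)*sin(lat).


gamma = (-57 - -57) * sin(63) = 0 * 0.891007 = 0.0 degrees

0.0 degrees


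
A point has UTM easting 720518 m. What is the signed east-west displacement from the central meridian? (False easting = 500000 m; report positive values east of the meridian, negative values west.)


displacement = 720518 - 500000 = 220518 m

220518 m


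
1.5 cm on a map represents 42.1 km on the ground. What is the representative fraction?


ground = 42.1 km = 4210000 cm; RF denominator = ground / map = 4210000 / 1.5 ≈ 2806667; RF = 1:2806667

1:2806667


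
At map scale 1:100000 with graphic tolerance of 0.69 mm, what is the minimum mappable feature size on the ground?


ground = 0.69 mm * 100000 / 1000 = 69.0 m

69.0 m


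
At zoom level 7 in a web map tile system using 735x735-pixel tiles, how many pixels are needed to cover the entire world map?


tiles per axis = 2^7 = 128
total tiles = 128^2 = 16384
pixels per axis = 128 * 735 = 94080
total pixels = 94080^2 = 8851046400

8851046400 pixels


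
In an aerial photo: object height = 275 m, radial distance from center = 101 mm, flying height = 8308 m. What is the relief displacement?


d = h * r / H = 275 * 101 / 8308 = 3.34 mm

3.34 mm


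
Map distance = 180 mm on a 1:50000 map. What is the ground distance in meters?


ground = 180 mm * 50000 / 1000 = 9000.0 m

9000.0 m


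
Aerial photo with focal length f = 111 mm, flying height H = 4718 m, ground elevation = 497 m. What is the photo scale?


scale = f / (H - h) = 111 mm / 4221 m = 111 / 4221000 = 1:38027

1:38027


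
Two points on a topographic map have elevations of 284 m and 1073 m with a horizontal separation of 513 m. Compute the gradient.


gradient = (1073 - 284) / 513 = 789 / 513 = 1.538

1.538


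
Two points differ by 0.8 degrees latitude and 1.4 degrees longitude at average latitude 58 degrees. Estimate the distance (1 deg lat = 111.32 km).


dlat_km = 0.8 * 111.32 = 89.056
dlon_km = 1.4 * 111.32 * cos(58) ≈ 82.587
dist = sqrt(89.056^2 + 82.587^2) ≈ 121.5 km

121.5 km


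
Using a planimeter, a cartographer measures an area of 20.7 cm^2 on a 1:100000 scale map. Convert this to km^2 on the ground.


ground_area = 20.7 * (100000/100)^2 = 20700000.0 m^2 = 20.7 km^2

20.7 km^2


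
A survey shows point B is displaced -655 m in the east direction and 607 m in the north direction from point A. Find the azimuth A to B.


az = atan2(-655, 607) = -47.2 deg
adjusted to 0-360: 312.8 degrees

312.8 degrees


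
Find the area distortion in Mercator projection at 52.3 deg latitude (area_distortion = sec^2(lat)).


area_distortion = 1/cos^2(52.3) = 2.674

2.674


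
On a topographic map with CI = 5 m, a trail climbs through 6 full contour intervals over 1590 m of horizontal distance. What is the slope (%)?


elevation change = 6 * 5 = 30 m
slope = 30 / 1590 * 100 = 1.9%

1.9%


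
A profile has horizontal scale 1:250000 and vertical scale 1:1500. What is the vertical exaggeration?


VE = horizontal_scale / vertical_scale = 250000 / 1500 ≈ 166.7

166.7x


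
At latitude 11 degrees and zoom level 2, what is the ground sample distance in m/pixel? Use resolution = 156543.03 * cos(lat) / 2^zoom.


res = 156543.03 * cos(11) / 2^2 = 156543.03 * 0.98162718 / 4 = 38416.72 m/pixel

38416.72 m/pixel


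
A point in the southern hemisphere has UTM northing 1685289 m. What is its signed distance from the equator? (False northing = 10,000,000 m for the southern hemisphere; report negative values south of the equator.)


For southern: actual = 1685289 - 10000000 = -8314711 m

-8314711 m


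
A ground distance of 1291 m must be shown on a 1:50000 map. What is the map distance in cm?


map_cm = 1291 * 100 / 50000 = 2.582 cm ≈ 2.58 cm

2.58 cm


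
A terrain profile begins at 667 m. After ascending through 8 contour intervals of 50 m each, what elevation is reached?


elevation = 667 + 8 * 50 = 1067 m

1067 m


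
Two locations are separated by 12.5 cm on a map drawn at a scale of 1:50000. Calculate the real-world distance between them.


ground = 12.5 cm * 50000 / 100 = 6250.0 m = 6.25 km

6.25 km


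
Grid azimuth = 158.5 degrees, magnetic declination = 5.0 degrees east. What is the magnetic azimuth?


magnetic azimuth = grid azimuth - declination (east +ve)
mag_az = 158.5 - 5.0 = 153.5 degrees

153.5 degrees


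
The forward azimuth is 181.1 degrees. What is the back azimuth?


back azimuth = (181.1 + 180) mod 360 = 1.1 degrees

1.1 degrees


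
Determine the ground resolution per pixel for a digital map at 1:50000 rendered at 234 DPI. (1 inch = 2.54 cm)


pixel_cm = 2.54 / 234 ≈ 0.010855 cm
ground = pixel_cm * 50000 / 100 = 2.54 * 50000 / (234 * 100) = 127000 / 23400 ≈ 5.43 m

5.43 m


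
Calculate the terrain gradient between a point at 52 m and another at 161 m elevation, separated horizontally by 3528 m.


gradient = (161 - 52) / 3528 = 109 / 3528 = 0.0309

0.0309


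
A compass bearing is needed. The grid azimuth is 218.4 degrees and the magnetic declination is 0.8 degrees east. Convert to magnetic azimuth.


magnetic azimuth = grid azimuth - declination (east +ve)
mag_az = 218.4 - 0.8 = 217.6 degrees

217.6 degrees


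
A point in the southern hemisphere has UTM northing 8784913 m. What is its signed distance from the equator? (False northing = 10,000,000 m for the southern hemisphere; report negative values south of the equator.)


For southern: actual = 8784913 - 10000000 = -1215087 m

-1215087 m


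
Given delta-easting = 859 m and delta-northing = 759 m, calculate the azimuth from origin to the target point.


az = atan2(859, 759) = 48.5 deg
adjusted to 0-360: 48.5 degrees

48.5 degrees


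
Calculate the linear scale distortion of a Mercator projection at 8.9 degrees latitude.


SF = 1 / cos(8.9) = 1 / 0.98796 = 1.012

1.012


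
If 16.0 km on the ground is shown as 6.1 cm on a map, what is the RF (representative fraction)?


ground = 16.0 km = 1600000 cm; RF denominator = ground / map = 1600000 / 6.1 ≈ 262295; RF = 1:262295

1:262295


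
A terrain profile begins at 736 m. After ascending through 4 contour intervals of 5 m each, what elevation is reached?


elevation = 736 + 4 * 5 = 756 m

756 m


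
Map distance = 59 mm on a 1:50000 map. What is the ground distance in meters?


ground = 59 mm * 50000 / 1000 = 2950.0 m

2950.0 m


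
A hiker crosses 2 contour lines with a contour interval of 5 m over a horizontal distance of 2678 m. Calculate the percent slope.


elevation change = 2 * 5 = 10 m
slope = 10 / 2678 * 100 = 0.4%

0.4%


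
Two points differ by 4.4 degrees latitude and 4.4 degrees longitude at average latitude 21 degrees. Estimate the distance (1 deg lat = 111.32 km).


dlat_km = 4.4 * 111.32 = 489.808
dlon_km = 4.4 * 111.32 * cos(21) ≈ 457.275
dist = sqrt(489.808^2 + 457.275^2) ≈ 670.1 km

670.1 km


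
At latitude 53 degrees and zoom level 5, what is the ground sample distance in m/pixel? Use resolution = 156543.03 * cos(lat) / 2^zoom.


res = 156543.03 * cos(53) / 2^5 = 156543.03 * 0.60181502 / 32 = 2944.06 m/pixel

2944.06 m/pixel


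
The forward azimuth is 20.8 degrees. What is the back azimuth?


back azimuth = (20.8 + 180) mod 360 = 200.8 degrees

200.8 degrees


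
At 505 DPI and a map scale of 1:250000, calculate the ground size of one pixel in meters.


pixel_cm = 2.54 / 505 ≈ 0.00503 cm
ground = pixel_cm * 250000 / 100 = 2.54 * 250000 / (505 * 100) = 635000 / 50500 ≈ 12.57 m

12.57 m


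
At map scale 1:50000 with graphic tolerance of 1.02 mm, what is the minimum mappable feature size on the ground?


ground = 1.02 mm * 50000 / 1000 = 51.0 m

51.0 m


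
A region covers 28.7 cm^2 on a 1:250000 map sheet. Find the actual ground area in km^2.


ground_area = 28.7 * (250000/100)^2 = 179375000.0 m^2 = 179.375 km^2

179.375 km^2


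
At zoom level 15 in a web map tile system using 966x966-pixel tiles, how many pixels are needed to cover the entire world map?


tiles per axis = 2^15 = 32768
total tiles = 32768^2 = 1073741824
pixels per axis = 32768 * 966 = 31653888
total pixels = 31653888^2 = 1001968625516544

1001968625516544 pixels


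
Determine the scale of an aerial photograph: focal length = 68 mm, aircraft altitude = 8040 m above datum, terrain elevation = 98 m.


scale = f / (H - h) = 68 mm / 7942 m = 68 / 7942000 = 1:116794

1:116794


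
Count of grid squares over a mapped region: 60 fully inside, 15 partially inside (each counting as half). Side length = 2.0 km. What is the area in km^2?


effective squares = 60 + 15 * 0.5 = 67.5
area = 67.5 * 4.0 = 270.0 km^2

270.0 km^2


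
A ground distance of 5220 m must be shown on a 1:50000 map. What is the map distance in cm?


map_cm = 5220 * 100 / 50000 = 10.44 cm

10.44 cm


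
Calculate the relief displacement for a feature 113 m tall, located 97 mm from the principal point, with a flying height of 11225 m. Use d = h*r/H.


d = h * r / H = 113 * 97 / 11225 = 0.98 mm

0.98 mm


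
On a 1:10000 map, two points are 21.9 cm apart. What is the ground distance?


ground = 21.9 cm * 10000 / 100 = 2190.0 m = 2.19 km

2.19 km
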